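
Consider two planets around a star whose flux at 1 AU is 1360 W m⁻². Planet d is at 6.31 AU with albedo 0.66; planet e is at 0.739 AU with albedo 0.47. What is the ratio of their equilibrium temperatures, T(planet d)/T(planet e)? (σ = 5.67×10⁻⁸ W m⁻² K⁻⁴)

T₁/T₂ ≈ 0.306

T_eq = [S₀(1−A)/(4σd²)]^(1/4), so T ∝ (1−A)^(1/4) / √d.
T₁ = [1360×0.34/(4×5.67×10⁻⁸×6.31²)]^(1/4) = 84.59 K.
T₂ = [1360×0.53/(4×5.67×10⁻⁸×0.739²)]^(1/4) = 276.20 K.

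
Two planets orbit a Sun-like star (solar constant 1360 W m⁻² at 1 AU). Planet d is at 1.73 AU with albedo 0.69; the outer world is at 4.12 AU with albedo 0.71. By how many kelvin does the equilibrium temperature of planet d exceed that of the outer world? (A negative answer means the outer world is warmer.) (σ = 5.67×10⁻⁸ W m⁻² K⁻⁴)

ΔT ≈ 57.3 K

T_eq = [S₀(1−A)/(4σd²)]^(1/4), so T ∝ (1−A)^(1/4) / √d.
T₁ = [1360×0.31/(4×5.67×10⁻⁸×1.73²)]^(1/4) = 157.87 K.
T₂ = [1360×0.29/(4×5.67×10⁻⁸×4.12²)]^(1/4) = 100.61 K.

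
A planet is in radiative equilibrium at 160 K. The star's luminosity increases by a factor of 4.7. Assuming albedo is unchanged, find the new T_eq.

T_eq ≈ 236 K

T_eq ∝ L^(1/4) · d^(−1/2).
T′ = 160 × 4.7^(1/4) = 236 K.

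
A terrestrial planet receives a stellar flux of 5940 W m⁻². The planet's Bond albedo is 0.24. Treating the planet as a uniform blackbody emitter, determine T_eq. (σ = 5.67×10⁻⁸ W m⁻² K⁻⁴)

T_eq ≈ 376 K

Energy balance: absorbed = emitted ⇒ πR²·S(1−A) = 4πR²·σT_eq⁴, so T_eq⁴ = S(1−A)/(4σ).
T_eq = [5940 × 0.76 / (4 × 5.67×10⁻⁸)]^(1/4) = (1.99×10¹⁰)^(1/4) = 376 K.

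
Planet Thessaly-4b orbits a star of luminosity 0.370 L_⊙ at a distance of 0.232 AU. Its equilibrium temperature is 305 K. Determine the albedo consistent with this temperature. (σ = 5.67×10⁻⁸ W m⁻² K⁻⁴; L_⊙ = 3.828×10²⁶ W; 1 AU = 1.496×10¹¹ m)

A ≈ 0.79

d = 0.232 AU = 3.47×10¹⁰ m.
L = 0.370 × 3.828×10²⁶ = 1.42×10²⁶ W.
Flux: S = L/(4πd²) = 1.42×10²⁶/(4π×(3.47×10¹⁰)²) = 9360 W m⁻².
From T_eq⁴ = S(1−A)/(4σ): 1−A = 4σT_eq⁴/S.
1−A = 4 × 5.67×10⁻⁸ × (305)⁴ / 9360 = 0.210.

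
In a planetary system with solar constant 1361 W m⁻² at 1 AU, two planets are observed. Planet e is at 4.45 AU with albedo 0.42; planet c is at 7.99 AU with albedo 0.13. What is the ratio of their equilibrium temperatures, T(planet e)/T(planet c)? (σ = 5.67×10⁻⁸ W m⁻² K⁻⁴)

T_eq = [S₀(1−A)/(4σd²)]^(1/4), so T ∝ (1−A)^(1/4) / √d.
T₁ = [1361×0.58/(4×5.67×10⁻⁸×4.45²)]^(1/4) = 115.14 K.
T₂ = [1361×0.87/(4×5.67×10⁻⁸×7.99²)]^(1/4) = 95.10 K.

T₁/T₂ ≈ 1.211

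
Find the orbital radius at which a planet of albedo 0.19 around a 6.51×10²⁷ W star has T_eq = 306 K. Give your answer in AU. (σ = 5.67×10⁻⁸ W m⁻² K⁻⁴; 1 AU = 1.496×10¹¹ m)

d ≈ 3.07 AU

From T_eq⁴ = L(1−A)/(16πσd²): d = √[L(1−A)/(16πσT_eq⁴)].
d = √[6.51×10²⁷ × 0.81 / (16π × 5.67×10⁻⁸ × (306)⁴)] = 4.59×10¹¹ m = 3.07 AU.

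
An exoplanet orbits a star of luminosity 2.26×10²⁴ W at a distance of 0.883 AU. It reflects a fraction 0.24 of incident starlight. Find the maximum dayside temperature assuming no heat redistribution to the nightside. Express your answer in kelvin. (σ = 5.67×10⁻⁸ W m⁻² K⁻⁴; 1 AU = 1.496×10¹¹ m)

T_ss ≈ 108 K

d = 0.883 AU = 1.32×10¹¹ m.
Flux: S = L/(4πd²) = 2.26×10²⁴/(4π×(1.32×10¹¹)²) = 10.3 W m⁻².
With no redistribution each surface element balances locally: S(1−A) = σT⁴.
T = [10.3 × 0.76 / 5.67×10⁻⁸]^(1/4) = (1.38×10⁸)^(1/4) = 108 K.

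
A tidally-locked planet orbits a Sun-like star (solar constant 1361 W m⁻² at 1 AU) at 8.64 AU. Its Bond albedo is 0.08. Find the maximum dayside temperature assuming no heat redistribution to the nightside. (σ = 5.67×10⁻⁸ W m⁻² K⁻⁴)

Flux at 8.64 AU: S = 1361/8.64² = 18.2 W m⁻².
With no redistribution each surface element balances locally: S(1−A) = σT⁴.
T = [18.2 × 0.92 / 5.67×10⁻⁸]^(1/4) = (2.96×10⁸)^(1/4) = 131 K.

T_ss ≈ 131 K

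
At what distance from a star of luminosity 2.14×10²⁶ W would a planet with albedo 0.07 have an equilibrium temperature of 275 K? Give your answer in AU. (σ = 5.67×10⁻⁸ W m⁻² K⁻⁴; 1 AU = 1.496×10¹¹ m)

From T_eq⁴ = L(1−A)/(16πσd²): d = √[L(1−A)/(16πσT_eq⁴)].
d = √[2.14×10²⁶ × 0.93 / (16π × 5.67×10⁻⁸ × (275)⁴)] = 1.10×10¹¹ m = 0.739 AU.

d ≈ 0.739 AU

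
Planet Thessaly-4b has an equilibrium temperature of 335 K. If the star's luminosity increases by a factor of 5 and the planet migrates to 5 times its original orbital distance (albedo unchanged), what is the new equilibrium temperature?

T_eq ∝ L^(1/4) · d^(−1/2).
T′ = 335 × 5^(1/4) / 5^(1/2) = 224 K.

T_eq ≈ 224 K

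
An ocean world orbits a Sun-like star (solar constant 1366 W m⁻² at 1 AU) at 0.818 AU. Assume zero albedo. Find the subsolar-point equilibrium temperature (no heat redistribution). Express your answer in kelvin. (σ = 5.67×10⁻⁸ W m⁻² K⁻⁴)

T_ss ≈ 436 K

Flux at 0.818 AU: S = 1366/0.818² = 2040 W m⁻².
At the subsolar point the surface absorbs S(1−A) and emits σT⁴ per unit area — no factor of 4, since only the local patch is in balance.
T = [2040 × 1.00 / 5.67×10⁻⁸]^(1/4) = (3.60×10¹⁰)^(1/4) = 436 K.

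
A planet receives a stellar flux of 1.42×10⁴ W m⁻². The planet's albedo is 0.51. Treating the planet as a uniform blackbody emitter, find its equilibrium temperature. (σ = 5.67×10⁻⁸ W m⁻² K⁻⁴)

T_eq ≈ 419 K

Energy balance: absorbed = emitted ⇒ πR²·S(1−A) = 4πR²·σT_eq⁴, so T_eq⁴ = S(1−A)/(4σ).
T_eq = [1.42×10⁴ × 0.49 / (4 × 5.67×10⁻⁸)]^(1/4) = (3.07×10¹⁰)^(1/4) = 419 K.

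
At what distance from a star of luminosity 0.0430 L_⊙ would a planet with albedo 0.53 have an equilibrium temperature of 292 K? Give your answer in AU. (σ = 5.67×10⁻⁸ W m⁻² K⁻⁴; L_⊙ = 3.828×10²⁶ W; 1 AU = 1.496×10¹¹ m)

d ≈ 0.129 AU

L = 0.0430 × 3.828×10²⁶ = 1.65×10²⁵ W.
From T_eq⁴ = L(1−A)/(16πσd²): d = √[L(1−A)/(16πσT_eq⁴)].
d = √[1.65×10²⁵ × 0.47 / (16π × 5.67×10⁻⁸ × (292)⁴)] = 1.93×10¹⁰ m = 0.129 AU.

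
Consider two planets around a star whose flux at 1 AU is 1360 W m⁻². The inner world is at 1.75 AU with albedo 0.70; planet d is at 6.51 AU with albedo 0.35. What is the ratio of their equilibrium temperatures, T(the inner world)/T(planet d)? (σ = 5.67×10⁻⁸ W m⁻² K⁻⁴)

T₁/T₂ ≈ 1.590

T_eq = [S₀(1−A)/(4σd²)]^(1/4), so T ∝ (1−A)^(1/4) / √d.
T₁ = [1360×0.30/(4×5.67×10⁻⁸×1.75²)]^(1/4) = 155.68 K.
T₂ = [1360×0.65/(4×5.67×10⁻⁸×6.51²)]^(1/4) = 97.93 K.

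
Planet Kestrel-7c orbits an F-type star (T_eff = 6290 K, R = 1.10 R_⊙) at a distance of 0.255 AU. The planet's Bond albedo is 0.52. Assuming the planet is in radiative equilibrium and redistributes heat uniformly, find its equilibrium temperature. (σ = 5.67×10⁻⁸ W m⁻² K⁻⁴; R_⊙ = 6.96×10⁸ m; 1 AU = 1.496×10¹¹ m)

T_eq ≈ 524 K

R_⋆ = 1.10 × 6.96×10⁸ = 7.66×10⁸ m.
d = 0.255 AU = 3.81×10¹⁰ m.
L = 4πR_⋆²σT_⋆⁴ = 4π(7.66×10⁸)² × 5.67×10⁻⁸ × (6290)⁴ = 6.54×10²⁶ W.
S = L/(4πd²) = 3.57×10⁴ W m⁻².
Energy balance: absorbed = emitted ⇒ πR²·S(1−A) = 4πR²·σT_eq⁴, so T_eq⁴ = S(1−A)/(4σ).
T_eq = [3.57×10⁴ × 0.48 / (4 × 5.67×10⁻⁸)]^(1/4) = (7.57×10¹⁰)^(1/4) = 524 K.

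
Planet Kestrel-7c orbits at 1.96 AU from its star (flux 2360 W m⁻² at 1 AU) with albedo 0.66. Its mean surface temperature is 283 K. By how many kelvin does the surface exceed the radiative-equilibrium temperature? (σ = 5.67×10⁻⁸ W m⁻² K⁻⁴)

S = 2360/1.96² = 614.3 W m⁻².
T_eq = [S(1−A)/(4σ)]^(1/4) = [614.3×0.34/(4×5.67×10⁻⁸)]^(1/4) = 174.2 K.
ΔT = T_surf − T_eq = 283 − 174.2.

ΔT ≈ 108.8 K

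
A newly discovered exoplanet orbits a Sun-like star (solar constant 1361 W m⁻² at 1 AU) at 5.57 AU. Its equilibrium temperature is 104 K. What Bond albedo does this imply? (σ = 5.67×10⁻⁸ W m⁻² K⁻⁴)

A ≈ 0.40

Flux at 5.57 AU: S = 1361/5.57² = 43.9 W m⁻².
From T_eq⁴ = S(1−A)/(4σ): 1−A = 4σT_eq⁴/S.
1−A = 4 × 5.67×10⁻⁸ × (104)⁴ / 43.9 = 0.605.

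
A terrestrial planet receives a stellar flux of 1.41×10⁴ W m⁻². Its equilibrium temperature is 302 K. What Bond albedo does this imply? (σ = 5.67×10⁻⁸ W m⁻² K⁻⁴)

A ≈ 0.87

From T_eq⁴ = S(1−A)/(4σ): 1−A = 4σT_eq⁴/S.
1−A = 4 × 5.67×10⁻⁸ × (302)⁴ / 1.41×10⁴ = 0.134.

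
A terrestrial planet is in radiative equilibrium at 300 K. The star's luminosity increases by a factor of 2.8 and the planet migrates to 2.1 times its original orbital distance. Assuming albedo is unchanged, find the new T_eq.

T_eq ∝ L^(1/4) · d^(−1/2).
T′ = 300 × 2.8^(1/4) / 2.1^(1/2) = 268 K.

T_eq ≈ 268 K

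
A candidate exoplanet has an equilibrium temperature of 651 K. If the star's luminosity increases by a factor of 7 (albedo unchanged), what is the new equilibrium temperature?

T_eq ∝ L^(1/4) · d^(−1/2).
T′ = 651 × 7^(1/4) = 1060 K.

T_eq ≈ 1060 K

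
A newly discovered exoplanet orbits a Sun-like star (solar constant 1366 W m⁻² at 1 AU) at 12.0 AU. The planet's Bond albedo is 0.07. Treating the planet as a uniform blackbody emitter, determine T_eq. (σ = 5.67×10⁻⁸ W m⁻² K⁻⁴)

T_eq ≈ 79.0 K

Flux at 12.0 AU: S = 1366/12.0² = 9.49 W m⁻².
Energy balance: absorbed = emitted ⇒ πR²·S(1−A) = 4πR²·σT_eq⁴, so T_eq⁴ = S(1−A)/(4σ).
T_eq = [9.49 × 0.93 / (4 × 5.67×10⁻⁸)]^(1/4) = (3.89×10⁷)^(1/4) = 79.0 K.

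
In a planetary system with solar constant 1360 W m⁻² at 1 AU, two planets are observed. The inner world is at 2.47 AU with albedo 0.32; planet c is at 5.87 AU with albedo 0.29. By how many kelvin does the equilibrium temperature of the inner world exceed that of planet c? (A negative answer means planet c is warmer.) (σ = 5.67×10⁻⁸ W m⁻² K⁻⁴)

T_eq = [S₀(1−A)/(4σd²)]^(1/4), so T ∝ (1−A)^(1/4) / √d.
T₁ = [1360×0.68/(4×5.67×10⁻⁸×2.47²)]^(1/4) = 160.79 K.
T₂ = [1360×0.71/(4×5.67×10⁻⁸×5.87²)]^(1/4) = 105.43 K.

ΔT ≈ 55.4 K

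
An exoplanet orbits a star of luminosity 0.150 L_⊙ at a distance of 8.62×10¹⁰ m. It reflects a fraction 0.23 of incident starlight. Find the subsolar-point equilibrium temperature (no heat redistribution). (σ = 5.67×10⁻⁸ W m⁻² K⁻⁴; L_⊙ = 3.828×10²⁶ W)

L = 0.150 × 3.828×10²⁶ = 5.74×10²⁵ W.
Flux: S = L/(4πd²) = 5.74×10²⁵/(4π×(8.62×10¹⁰)²) = 615 W m⁻².
At the subsolar point the surface absorbs S(1−A) and emits σT⁴ per unit area — no factor of 4, since only the local patch is in balance.
T = [615 × 0.77 / 5.67×10⁻⁸]^(1/4) = (8.35×10⁹)^(1/4) = 302 K.

T_ss ≈ 302 K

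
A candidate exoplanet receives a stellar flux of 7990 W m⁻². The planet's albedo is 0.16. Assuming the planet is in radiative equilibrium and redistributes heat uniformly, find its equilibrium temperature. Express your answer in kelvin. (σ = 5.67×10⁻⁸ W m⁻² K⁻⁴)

T_eq ≈ 415 K

Energy balance: absorbed = emitted ⇒ πR²·S(1−A) = 4πR²·σT_eq⁴, so T_eq⁴ = S(1−A)/(4σ).
T_eq = [7990 × 0.84 / (4 × 5.67×10⁻⁸)]^(1/4) = (2.96×10¹⁰)^(1/4) = 415 K.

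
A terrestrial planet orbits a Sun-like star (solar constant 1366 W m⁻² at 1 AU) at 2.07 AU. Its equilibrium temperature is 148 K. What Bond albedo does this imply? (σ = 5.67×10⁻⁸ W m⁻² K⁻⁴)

Flux at 2.07 AU: S = 1366/2.07² = 319 W m⁻².
From T_eq⁴ = S(1−A)/(4σ): 1−A = 4σT_eq⁴/S.
1−A = 4 × 5.67×10⁻⁸ × (148)⁴ / 319 = 0.341.

A ≈ 0.66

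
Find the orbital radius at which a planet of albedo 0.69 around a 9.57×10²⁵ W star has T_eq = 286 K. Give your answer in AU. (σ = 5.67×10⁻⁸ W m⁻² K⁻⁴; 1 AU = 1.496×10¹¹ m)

d ≈ 0.264 AU

From T_eq⁴ = L(1−A)/(16πσd²): d = √[L(1−A)/(16πσT_eq⁴)].
d = √[9.57×10²⁵ × 0.31 / (16π × 5.67×10⁻⁸ × (286)⁴)] = 3.94×10¹⁰ m = 0.264 AU.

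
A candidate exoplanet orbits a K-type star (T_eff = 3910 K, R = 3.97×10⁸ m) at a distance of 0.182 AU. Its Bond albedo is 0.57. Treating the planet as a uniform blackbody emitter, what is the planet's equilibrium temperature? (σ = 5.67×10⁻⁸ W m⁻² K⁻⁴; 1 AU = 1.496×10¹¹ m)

T_eq ≈ 270 K

d = 0.182 AU = 2.72×10¹⁰ m.
L = 4πR_⋆²σT_⋆⁴ = 4π(3.97×10⁸)² × 5.67×10⁻⁸ × (3910)⁴ = 2.62×10²⁵ W.
S = L/(4πd²) = 2820 W m⁻².
Energy balance: absorbed = emitted ⇒ πR²·S(1−A) = 4πR²·σT_eq⁴, so T_eq⁴ = S(1−A)/(4σ).
T_eq = [2820 × 0.43 / (4 × 5.67×10⁻⁸)]^(1/4) = (5.34×10⁹)^(1/4) = 270 K.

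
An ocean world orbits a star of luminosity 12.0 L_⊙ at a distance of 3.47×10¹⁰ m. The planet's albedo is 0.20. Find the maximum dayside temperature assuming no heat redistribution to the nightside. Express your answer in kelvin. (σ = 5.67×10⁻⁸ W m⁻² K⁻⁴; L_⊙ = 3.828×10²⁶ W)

T_ss ≈ 1440 K

L = 12.0 × 3.828×10²⁶ = 4.59×10²⁷ W.
Flux: S = L/(4πd²) = 4.59×10²⁷/(4π×(3.47×10¹⁰)²) = 3.04×10⁵ W m⁻².
With no redistribution each surface element balances locally: S(1−A) = σT⁴.
T = [3.04×10⁵ × 0.80 / 5.67×10⁻⁸]^(1/4) = (4.28×10¹²)^(1/4) = 1440 K.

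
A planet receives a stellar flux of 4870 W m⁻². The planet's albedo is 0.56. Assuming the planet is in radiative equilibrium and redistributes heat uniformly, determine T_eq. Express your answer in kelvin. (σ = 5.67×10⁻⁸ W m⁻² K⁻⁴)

Energy balance: absorbed = emitted ⇒ πR²·S(1−A) = 4πR²·σT_eq⁴, so T_eq⁴ = S(1−A)/(4σ).
T_eq = [4870 × 0.44 / (4 × 5.67×10⁻⁸)]^(1/4) = (9.45×10⁹)^(1/4) = 312 K.

T_eq ≈ 312 K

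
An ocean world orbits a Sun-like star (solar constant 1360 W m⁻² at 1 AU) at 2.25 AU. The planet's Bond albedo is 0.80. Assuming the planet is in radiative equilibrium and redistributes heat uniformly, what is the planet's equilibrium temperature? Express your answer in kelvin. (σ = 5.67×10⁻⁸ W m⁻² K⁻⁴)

T_eq ≈ 124 K

Flux at 2.25 AU: S = 1360/2.25² = 269 W m⁻².
Energy balance: absorbed = emitted ⇒ πR²·S(1−A) = 4πR²·σT_eq⁴, so T_eq⁴ = S(1−A)/(4σ).
T_eq = [269 × 0.20 / (4 × 5.67×10⁻⁸)]^(1/4) = (2.37×10⁸)^(1/4) = 124 K.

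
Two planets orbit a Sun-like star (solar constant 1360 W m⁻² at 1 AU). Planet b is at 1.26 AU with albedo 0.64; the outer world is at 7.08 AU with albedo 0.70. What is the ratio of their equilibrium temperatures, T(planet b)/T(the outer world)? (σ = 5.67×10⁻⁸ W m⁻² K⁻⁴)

T_eq = [S₀(1−A)/(4σd²)]^(1/4), so T ∝ (1−A)^(1/4) / √d.
T₁ = [1360×0.36/(4×5.67×10⁻⁸×1.26²)]^(1/4) = 192.03 K.
T₂ = [1360×0.30/(4×5.67×10⁻⁸×7.08²)]^(1/4) = 77.40 K.

T₁/T₂ ≈ 2.481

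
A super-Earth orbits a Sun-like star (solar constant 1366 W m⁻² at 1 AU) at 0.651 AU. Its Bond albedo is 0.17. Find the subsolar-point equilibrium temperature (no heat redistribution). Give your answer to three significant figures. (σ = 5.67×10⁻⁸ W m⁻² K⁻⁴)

T_ss ≈ 466 K

Flux at 0.651 AU: S = 1366/0.651² = 3220 W m⁻².
At the subsolar point the surface absorbs S(1−A) and emits σT⁴ per unit area — no factor of 4, since only the local patch is in balance.
T = [3220 × 0.83 / 5.67×10⁻⁸]^(1/4) = (4.72×10¹⁰)^(1/4) = 466 K.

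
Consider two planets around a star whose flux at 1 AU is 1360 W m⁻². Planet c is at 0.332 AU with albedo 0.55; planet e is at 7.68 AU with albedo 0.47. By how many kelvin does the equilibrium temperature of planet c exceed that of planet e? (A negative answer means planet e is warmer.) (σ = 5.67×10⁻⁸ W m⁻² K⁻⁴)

T_eq = [S₀(1−A)/(4σd²)]^(1/4), so T ∝ (1−A)^(1/4) / √d.
T₁ = [1360×0.45/(4×5.67×10⁻⁸×0.332²)]^(1/4) = 395.56 K.
T₂ = [1360×0.53/(4×5.67×10⁻⁸×7.68²)]^(1/4) = 85.68 K.

ΔT ≈ 309.9 K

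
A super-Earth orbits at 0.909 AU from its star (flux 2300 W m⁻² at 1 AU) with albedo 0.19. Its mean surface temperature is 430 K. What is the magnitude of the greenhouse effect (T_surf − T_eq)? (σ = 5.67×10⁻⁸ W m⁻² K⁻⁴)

ΔT ≈ 114.2 K

S = 2300/0.909² = 2784 W m⁻².
T_eq = [S(1−A)/(4σ)]^(1/4) = [2784×0.81/(4×5.67×10⁻⁸)]^(1/4) = 315.8 K.
ΔT = T_surf − T_eq = 430 − 315.8.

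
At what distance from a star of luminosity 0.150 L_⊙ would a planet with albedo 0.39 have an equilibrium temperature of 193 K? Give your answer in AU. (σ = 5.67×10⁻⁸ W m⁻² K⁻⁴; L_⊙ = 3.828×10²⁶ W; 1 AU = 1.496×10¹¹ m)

L = 0.150 × 3.828×10²⁶ = 5.74×10²⁵ W.
From T_eq⁴ = L(1−A)/(16πσd²): d = √[L(1−A)/(16πσT_eq⁴)].
d = √[5.74×10²⁵ × 0.61 / (16π × 5.67×10⁻⁸ × (193)⁴)] = 9.41×10¹⁰ m = 0.629 AU.

d ≈ 0.629 AU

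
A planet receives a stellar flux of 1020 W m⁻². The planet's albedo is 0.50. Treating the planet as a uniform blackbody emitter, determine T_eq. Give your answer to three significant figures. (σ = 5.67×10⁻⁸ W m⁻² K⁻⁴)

T_eq ≈ 218 K

Energy balance: absorbed = emitted ⇒ πR²·S(1−A) = 4πR²·σT_eq⁴, so T_eq⁴ = S(1−A)/(4σ).
T_eq = [1020 × 0.50 / (4 × 5.67×10⁻⁸)]^(1/4) = (2.25×10⁹)^(1/4) = 218 K.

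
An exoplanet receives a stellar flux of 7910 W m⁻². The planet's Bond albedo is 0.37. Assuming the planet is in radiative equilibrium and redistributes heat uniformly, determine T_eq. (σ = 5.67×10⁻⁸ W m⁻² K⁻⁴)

T_eq ≈ 385 K

Energy balance: absorbed = emitted ⇒ πR²·S(1−A) = 4πR²·σT_eq⁴, so T_eq⁴ = S(1−A)/(4σ).
T_eq = [7910 × 0.63 / (4 × 5.67×10⁻⁸)]^(1/4) = (2.20×10¹⁰)^(1/4) = 385 K.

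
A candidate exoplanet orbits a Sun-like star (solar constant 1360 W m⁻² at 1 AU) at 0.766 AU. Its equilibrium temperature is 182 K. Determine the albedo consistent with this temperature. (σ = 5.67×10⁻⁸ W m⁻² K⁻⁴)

A ≈ 0.89

Flux at 0.766 AU: S = 1360/0.766² = 2320 W m⁻².
From T_eq⁴ = S(1−A)/(4σ): 1−A = 4σT_eq⁴/S.
1−A = 4 × 5.67×10⁻⁸ × (182)⁴ / 2320 = 0.107.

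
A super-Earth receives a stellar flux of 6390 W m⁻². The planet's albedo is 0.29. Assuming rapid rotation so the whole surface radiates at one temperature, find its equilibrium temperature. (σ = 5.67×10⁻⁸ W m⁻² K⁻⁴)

T_eq ≈ 376 K

Energy balance: absorbed = emitted ⇒ πR²·S(1−A) = 4πR²·σT_eq⁴, so T_eq⁴ = S(1−A)/(4σ).
T_eq = [6390 × 0.71 / (4 × 5.67×10⁻⁸)]^(1/4) = (2.00×10¹⁰)^(1/4) = 376 K.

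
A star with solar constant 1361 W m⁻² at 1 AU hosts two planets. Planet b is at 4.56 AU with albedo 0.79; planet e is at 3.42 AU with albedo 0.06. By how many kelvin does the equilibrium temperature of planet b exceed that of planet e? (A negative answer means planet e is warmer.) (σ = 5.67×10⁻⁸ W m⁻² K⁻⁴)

T_eq = [S₀(1−A)/(4σd²)]^(1/4), so T ∝ (1−A)^(1/4) / √d.
T₁ = [1361×0.21/(4×5.67×10⁻⁸×4.56²)]^(1/4) = 88.23 K.
T₂ = [1361×0.94/(4×5.67×10⁻⁸×3.42²)]^(1/4) = 148.19 K.

ΔT ≈ -60.0 K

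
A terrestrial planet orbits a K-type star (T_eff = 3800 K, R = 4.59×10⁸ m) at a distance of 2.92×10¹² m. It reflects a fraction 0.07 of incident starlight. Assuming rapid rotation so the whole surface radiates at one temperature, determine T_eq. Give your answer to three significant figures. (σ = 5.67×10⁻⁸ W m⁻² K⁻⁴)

T_eq ≈ 33.1 K

L = 4πR_⋆²σT_⋆⁴ = 4π(4.59×10⁸)² × 5.67×10⁻⁸ × (3800)⁴ = 3.13×10²⁵ W.
S = L/(4πd²) = 0.292 W m⁻².
Energy balance: absorbed = emitted ⇒ πR²·S(1−A) = 4πR²·σT_eq⁴, so T_eq⁴ = S(1−A)/(4σ).
T_eq = [0.292 × 0.93 / (4 × 5.67×10⁻⁸)]^(1/4) = (1.20×10⁶)^(1/4) = 33.1 K.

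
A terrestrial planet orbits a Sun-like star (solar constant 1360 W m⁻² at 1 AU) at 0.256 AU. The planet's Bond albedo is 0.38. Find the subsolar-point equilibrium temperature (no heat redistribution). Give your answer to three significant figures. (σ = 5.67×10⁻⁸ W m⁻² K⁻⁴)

Flux at 0.256 AU: S = 1360/0.256² = 2.08×10⁴ W m⁻².
At the subsolar point the surface absorbs S(1−A) and emits σT⁴ per unit area — no factor of 4, since only the local patch is in balance.
T = [2.08×10⁴ × 0.62 / 5.67×10⁻⁸]^(1/4) = (2.27×10¹¹)^(1/4) = 690 K.

T_ss ≈ 690 K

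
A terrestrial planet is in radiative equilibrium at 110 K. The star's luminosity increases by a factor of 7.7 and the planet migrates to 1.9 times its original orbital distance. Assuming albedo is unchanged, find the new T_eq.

T_eq ≈ 133 K

T_eq ∝ L^(1/4) · d^(−1/2).
T′ = 110 × 7.7^(1/4) / 1.9^(1/2) = 133 K.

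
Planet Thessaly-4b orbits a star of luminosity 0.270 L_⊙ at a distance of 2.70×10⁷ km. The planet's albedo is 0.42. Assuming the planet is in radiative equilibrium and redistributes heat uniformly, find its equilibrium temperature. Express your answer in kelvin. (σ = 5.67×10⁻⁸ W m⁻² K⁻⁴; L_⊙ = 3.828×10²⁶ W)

T_eq ≈ 412 K

d = 2.70×10⁷ km = 2.70×10¹⁰ m.
L = 0.270 × 3.828×10²⁶ = 1.03×10²⁶ W.
Flux: S = L/(4πd²) = 1.03×10²⁶/(4π×(2.70×10¹⁰)²) = 1.13×10⁴ W m⁻².
Energy balance: absorbed = emitted ⇒ πR²·S(1−A) = 4πR²·σT_eq⁴, so T_eq⁴ = S(1−A)/(4σ).
T_eq = [1.13×10⁴ × 0.58 / (4 × 5.67×10⁻⁸)]^(1/4) = (2.89×10¹⁰)^(1/4) = 412 K.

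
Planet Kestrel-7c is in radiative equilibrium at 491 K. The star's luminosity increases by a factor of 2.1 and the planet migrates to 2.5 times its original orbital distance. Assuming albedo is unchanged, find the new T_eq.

T_eq ≈ 374 K

T_eq ∝ L^(1/4) · d^(−1/2).
T′ = 491 × 2.1^(1/4) / 2.5^(1/2) = 374 K.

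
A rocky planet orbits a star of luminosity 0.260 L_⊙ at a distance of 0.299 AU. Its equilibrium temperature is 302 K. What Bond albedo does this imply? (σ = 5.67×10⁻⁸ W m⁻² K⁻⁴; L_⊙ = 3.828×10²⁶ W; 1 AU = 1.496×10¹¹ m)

A ≈ 0.52

d = 0.299 AU = 4.47×10¹⁰ m.
L = 0.260 × 3.828×10²⁶ = 9.95×10²⁵ W.
Flux: S = L/(4πd²) = 9.95×10²⁵/(4π×(4.47×10¹⁰)²) = 3960 W m⁻².
From T_eq⁴ = S(1−A)/(4σ): 1−A = 4σT_eq⁴/S.
1−A = 4 × 5.67×10⁻⁸ × (302)⁴ / 3960 = 0.477.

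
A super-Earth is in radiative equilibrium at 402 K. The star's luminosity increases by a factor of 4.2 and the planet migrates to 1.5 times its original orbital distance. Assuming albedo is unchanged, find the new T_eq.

T_eq ≈ 470 K

T_eq ∝ L^(1/4) · d^(−1/2).
T′ = 402 × 4.2^(1/4) / 1.5^(1/2) = 470 K.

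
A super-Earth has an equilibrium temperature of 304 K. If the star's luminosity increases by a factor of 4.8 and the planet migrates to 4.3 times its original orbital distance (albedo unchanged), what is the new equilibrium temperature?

T_eq ≈ 217 K

T_eq ∝ L^(1/4) · d^(−1/2).
T′ = 304 × 4.8^(1/4) / 4.3^(1/2) = 217 K.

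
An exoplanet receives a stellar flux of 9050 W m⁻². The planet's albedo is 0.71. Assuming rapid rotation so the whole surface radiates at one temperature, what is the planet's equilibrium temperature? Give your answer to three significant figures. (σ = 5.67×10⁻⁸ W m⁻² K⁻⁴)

T_eq ≈ 328 K

Energy balance: absorbed = emitted ⇒ πR²·S(1−A) = 4πR²·σT_eq⁴, so T_eq⁴ = S(1−A)/(4σ).
T_eq = [9050 × 0.29 / (4 × 5.67×10⁻⁸)]^(1/4) = (1.16×10¹⁰)^(1/4) = 328 K.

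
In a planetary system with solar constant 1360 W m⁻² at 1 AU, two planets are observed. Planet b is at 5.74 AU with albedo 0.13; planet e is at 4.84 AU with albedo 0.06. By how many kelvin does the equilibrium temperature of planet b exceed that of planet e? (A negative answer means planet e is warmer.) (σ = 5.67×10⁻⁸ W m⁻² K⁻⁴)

ΔT ≈ -12.4 K

T_eq = [S₀(1−A)/(4σd²)]^(1/4), so T ∝ (1−A)^(1/4) / √d.
T₁ = [1360×0.87/(4×5.67×10⁻⁸×5.74²)]^(1/4) = 112.18 K.
T₂ = [1360×0.94/(4×5.67×10⁻⁸×4.84²)]^(1/4) = 124.55 K.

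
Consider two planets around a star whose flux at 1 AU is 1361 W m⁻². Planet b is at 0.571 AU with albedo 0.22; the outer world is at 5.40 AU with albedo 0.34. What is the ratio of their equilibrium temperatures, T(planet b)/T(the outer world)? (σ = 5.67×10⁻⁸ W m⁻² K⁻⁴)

T_eq = [S₀(1−A)/(4σd²)]^(1/4), so T ∝ (1−A)^(1/4) / √d.
T₁ = [1361×0.78/(4×5.67×10⁻⁸×0.571²)]^(1/4) = 346.15 K.
T₂ = [1361×0.66/(4×5.67×10⁻⁸×5.40²)]^(1/4) = 107.96 K.

T₁/T₂ ≈ 3.206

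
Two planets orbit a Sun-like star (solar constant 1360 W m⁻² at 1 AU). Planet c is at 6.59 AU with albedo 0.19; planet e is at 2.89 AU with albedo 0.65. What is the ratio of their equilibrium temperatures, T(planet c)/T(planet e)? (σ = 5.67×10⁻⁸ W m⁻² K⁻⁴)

T₁/T₂ ≈ 0.817

T_eq = [S₀(1−A)/(4σd²)]^(1/4), so T ∝ (1−A)^(1/4) / √d.
T₁ = [1360×0.81/(4×5.67×10⁻⁸×6.59²)]^(1/4) = 102.84 K.
T₂ = [1360×0.35/(4×5.67×10⁻⁸×2.89²)]^(1/4) = 125.90 K.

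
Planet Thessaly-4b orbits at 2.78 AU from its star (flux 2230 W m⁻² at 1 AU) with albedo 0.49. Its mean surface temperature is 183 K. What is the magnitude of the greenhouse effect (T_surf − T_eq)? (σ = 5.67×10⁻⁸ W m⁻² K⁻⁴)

S = 2230/2.78² = 288.5 W m⁻².
T_eq = [S(1−A)/(4σ)]^(1/4) = [288.5×0.51/(4×5.67×10⁻⁸)]^(1/4) = 159.6 K.
ΔT = T_surf − T_eq = 183 − 159.6.

ΔT ≈ 23.4 K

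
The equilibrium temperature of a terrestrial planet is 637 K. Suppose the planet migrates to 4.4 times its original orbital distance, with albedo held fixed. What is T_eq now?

T_eq ∝ L^(1/4) · d^(−1/2).
T′ = 637 / 4.4^(1/2) = 304 K.

T_eq ≈ 304 K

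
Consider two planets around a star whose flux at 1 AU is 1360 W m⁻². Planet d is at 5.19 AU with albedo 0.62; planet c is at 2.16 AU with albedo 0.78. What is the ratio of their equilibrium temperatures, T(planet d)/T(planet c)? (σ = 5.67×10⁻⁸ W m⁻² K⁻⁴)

T₁/T₂ ≈ 0.740

T_eq = [S₀(1−A)/(4σd²)]^(1/4), so T ∝ (1−A)^(1/4) / √d.
T₁ = [1360×0.38/(4×5.67×10⁻⁸×5.19²)]^(1/4) = 95.90 K.
T₂ = [1360×0.22/(4×5.67×10⁻⁸×2.16²)]^(1/4) = 129.67 K.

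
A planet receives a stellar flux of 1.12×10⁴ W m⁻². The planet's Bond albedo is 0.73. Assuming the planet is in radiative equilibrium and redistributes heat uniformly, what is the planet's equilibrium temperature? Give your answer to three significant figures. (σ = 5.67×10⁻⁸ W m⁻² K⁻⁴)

Energy balance: absorbed = emitted ⇒ πR²·S(1−A) = 4πR²·σT_eq⁴, so T_eq⁴ = S(1−A)/(4σ).
T_eq = [1.12×10⁴ × 0.27 / (4 × 5.67×10⁻⁸)]^(1/4) = (1.33×10¹⁰)^(1/4) = 340 K.

T_eq ≈ 340 K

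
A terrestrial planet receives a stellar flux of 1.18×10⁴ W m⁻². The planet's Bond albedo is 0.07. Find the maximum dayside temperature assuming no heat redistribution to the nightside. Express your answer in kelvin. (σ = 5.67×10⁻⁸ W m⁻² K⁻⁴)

T_ss ≈ 663 K

With no redistribution each surface element balances locally: S(1−A) = σT⁴.
T = [1.18×10⁴ × 0.93 / 5.67×10⁻⁸]^(1/4) = (1.94×10¹¹)^(1/4) = 663 K.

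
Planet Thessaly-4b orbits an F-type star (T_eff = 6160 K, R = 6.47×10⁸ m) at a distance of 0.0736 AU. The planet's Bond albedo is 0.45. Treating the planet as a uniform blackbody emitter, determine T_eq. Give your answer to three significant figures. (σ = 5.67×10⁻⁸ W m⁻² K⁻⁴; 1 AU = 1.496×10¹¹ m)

d = 0.0736 AU = 1.10×10¹⁰ m.
L = 4πR_⋆²σT_⋆⁴ = 4π(6.47×10⁸)² × 5.67×10⁻⁸ × (6160)⁴ = 4.29×10²⁶ W.
S = L/(4πd²) = 2.82×10⁵ W m⁻².
Energy balance: absorbed = emitted ⇒ πR²·S(1−A) = 4πR²·σT_eq⁴, so T_eq⁴ = S(1−A)/(4σ).
T_eq = [2.82×10⁵ × 0.55 / (4 × 5.67×10⁻⁸)]^(1/4) = (6.84×10¹¹)^(1/4) = 909 K.

T_eq ≈ 909 K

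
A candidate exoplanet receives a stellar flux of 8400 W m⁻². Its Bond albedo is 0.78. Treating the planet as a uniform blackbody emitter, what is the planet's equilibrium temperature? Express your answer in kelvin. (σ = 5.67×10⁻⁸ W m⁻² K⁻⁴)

T_eq ≈ 300 K

Energy balance: absorbed = emitted ⇒ πR²·S(1−A) = 4πR²·σT_eq⁴, so T_eq⁴ = S(1−A)/(4σ).
T_eq = [8400 × 0.22 / (4 × 5.67×10⁻⁸)]^(1/4) = (8.15×10⁹)^(1/4) = 300 K.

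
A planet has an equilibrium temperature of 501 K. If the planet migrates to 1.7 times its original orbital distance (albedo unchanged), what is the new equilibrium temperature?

T_eq ∝ L^(1/4) · d^(−1/2).
T′ = 501 / 1.7^(1/2) = 384 K.

T_eq ≈ 384 K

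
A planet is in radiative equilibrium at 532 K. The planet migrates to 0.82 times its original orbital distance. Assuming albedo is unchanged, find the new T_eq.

T_eq ∝ L^(1/4) · d^(−1/2).
T′ = 532 / 0.82^(1/2) = 587 K.

T_eq ≈ 587 K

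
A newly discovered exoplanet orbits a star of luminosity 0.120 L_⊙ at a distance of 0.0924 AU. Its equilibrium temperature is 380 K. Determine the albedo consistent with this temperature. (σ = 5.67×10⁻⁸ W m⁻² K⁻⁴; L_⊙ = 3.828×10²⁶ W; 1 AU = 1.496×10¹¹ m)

A ≈ 0.75

d = 0.0924 AU = 1.38×10¹⁰ m.
L = 0.120 × 3.828×10²⁶ = 4.59×10²⁵ W.
Flux: S = L/(4πd²) = 4.59×10²⁵/(4π×(1.38×10¹⁰)²) = 1.91×10⁴ W m⁻².
From T_eq⁴ = S(1−A)/(4σ): 1−A = 4σT_eq⁴/S.
1−A = 4 × 5.67×10⁻⁸ × (380)⁴ / 1.91×10⁴ = 0.247.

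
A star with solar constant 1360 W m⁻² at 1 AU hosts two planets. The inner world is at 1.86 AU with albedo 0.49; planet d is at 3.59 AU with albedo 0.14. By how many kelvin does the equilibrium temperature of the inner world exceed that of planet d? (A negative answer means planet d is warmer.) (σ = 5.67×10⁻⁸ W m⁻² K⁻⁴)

ΔT ≈ 31.0 K

T_eq = [S₀(1−A)/(4σd²)]^(1/4), so T ∝ (1−A)^(1/4) / √d.
T₁ = [1360×0.51/(4×5.67×10⁻⁸×1.86²)]^(1/4) = 172.43 K.
T₂ = [1360×0.86/(4×5.67×10⁻⁸×3.59²)]^(1/4) = 141.43 K.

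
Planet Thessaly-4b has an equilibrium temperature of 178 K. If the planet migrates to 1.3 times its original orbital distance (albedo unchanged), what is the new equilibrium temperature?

T_eq ≈ 156 K

T_eq ∝ L^(1/4) · d^(−1/2).
T′ = 178 / 1.3^(1/2) = 156 K.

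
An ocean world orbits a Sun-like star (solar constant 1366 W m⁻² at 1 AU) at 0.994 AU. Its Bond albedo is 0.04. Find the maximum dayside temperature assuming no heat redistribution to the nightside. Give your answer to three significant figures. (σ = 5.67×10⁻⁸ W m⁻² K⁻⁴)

T_ss ≈ 391 K

Flux at 0.994 AU: S = 1366/0.994² = 1380 W m⁻².
With no redistribution each surface element balances locally: S(1−A) = σT⁴.
T = [1380 × 0.96 / 5.67×10⁻⁸]^(1/4) = (2.34×10¹⁰)^(1/4) = 391 K.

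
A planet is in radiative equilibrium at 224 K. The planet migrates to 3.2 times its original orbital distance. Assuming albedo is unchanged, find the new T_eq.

T_eq ∝ L^(1/4) · d^(−1/2).
T′ = 224 / 3.2^(1/2) = 125 K.

T_eq ≈ 125 K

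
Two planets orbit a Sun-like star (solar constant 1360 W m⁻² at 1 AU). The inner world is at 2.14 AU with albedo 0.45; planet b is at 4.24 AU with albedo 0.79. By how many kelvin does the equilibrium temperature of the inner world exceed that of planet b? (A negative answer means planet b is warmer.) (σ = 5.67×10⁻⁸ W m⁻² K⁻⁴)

ΔT ≈ 72.3 K

T_eq = [S₀(1−A)/(4σd²)]^(1/4), so T ∝ (1−A)^(1/4) / √d.
T₁ = [1360×0.55/(4×5.67×10⁻⁸×2.14²)]^(1/4) = 163.82 K.
T₂ = [1360×0.21/(4×5.67×10⁻⁸×4.24²)]^(1/4) = 91.48 K.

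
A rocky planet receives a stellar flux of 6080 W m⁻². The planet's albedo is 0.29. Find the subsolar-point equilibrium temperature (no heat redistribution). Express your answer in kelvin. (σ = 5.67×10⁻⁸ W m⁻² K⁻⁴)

T_ss ≈ 525 K

At the subsolar point the surface absorbs S(1−A) and emits σT⁴ per unit area — no factor of 4, since only the local patch is in balance.
T = [6080 × 0.71 / 5.67×10⁻⁸]^(1/4) = (7.61×10¹⁰)^(1/4) = 525 K.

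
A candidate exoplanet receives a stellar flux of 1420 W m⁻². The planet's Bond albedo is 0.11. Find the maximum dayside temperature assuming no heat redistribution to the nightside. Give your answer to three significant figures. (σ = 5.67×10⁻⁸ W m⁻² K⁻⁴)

With no redistribution each surface element balances locally: S(1−A) = σT⁴.
T = [1420 × 0.89 / 5.67×10⁻⁸]^(1/4) = (2.23×10¹⁰)^(1/4) = 386 K.

T_ss ≈ 386 K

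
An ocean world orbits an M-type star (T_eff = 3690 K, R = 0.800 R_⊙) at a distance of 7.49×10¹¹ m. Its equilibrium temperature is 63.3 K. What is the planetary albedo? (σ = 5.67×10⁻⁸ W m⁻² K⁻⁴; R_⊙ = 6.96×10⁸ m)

A ≈ 0.37

R_⋆ = 0.800 × 6.96×10⁸ = 5.57×10⁸ m.
L = 4πR_⋆²σT_⋆⁴ = 4π(5.57×10⁸)² × 5.67×10⁻⁸ × (3690)⁴ = 4.10×10²⁵ W.
S = L/(4πd²) = 5.81 W m⁻².
From T_eq⁴ = S(1−A)/(4σ): 1−A = 4σT_eq⁴/S.
1−A = 4 × 5.67×10⁻⁸ × (63.3)⁴ / 5.81 = 0.627.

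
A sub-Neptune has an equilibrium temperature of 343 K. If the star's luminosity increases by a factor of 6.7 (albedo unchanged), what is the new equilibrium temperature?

T_eq ≈ 552 K

T_eq ∝ L^(1/4) · d^(−1/2).
T′ = 343 × 6.7^(1/4) = 552 K.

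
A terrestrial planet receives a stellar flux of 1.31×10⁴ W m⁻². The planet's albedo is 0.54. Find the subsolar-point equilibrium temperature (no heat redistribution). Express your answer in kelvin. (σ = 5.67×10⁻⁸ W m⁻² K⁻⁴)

T_ss ≈ 571 K

At the subsolar point the surface absorbs S(1−A) and emits σT⁴ per unit area — no factor of 4, since only the local patch is in balance.
T = [1.31×10⁴ × 0.46 / 5.67×10⁻⁸]^(1/4) = (1.06×10¹¹)^(1/4) = 571 K.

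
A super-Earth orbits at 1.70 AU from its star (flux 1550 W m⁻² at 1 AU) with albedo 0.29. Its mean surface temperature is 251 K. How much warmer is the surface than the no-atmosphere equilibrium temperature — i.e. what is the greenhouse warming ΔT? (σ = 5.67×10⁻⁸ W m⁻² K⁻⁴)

ΔT ≈ 48.6 K

S = 1550/1.70² = 536.3 W m⁻².
T_eq = [S(1−A)/(4σ)]^(1/4) = [536.3×0.71/(4×5.67×10⁻⁸)]^(1/4) = 202.4 K.
ΔT = T_surf − T_eq = 251 − 202.4.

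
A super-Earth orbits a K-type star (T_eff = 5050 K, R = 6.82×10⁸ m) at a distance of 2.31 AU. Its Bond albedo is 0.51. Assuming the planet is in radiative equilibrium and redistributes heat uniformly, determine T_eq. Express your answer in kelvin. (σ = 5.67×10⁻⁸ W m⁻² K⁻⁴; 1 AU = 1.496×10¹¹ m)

d = 2.31 AU = 3.46×10¹¹ m.
L = 4πR_⋆²σT_⋆⁴ = 4π(6.82×10⁸)² × 5.67×10⁻⁸ × (5050)⁴ = 2.16×10²⁶ W.
S = L/(4πd²) = 144 W m⁻².
Energy balance: absorbed = emitted ⇒ πR²·S(1−A) = 4πR²·σT_eq⁴, so T_eq⁴ = S(1−A)/(4σ).
T_eq = [144 × 0.49 / (4 × 5.67×10⁻⁸)]^(1/4) = (3.10×10⁸)^(1/4) = 133 K.

T_eq ≈ 133 K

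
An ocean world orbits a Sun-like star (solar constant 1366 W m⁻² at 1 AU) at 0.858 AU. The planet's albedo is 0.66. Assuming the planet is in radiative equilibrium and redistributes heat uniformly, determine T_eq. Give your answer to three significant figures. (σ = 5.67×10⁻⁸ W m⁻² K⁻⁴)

Flux at 0.858 AU: S = 1366/0.858² = 1860 W m⁻².
Energy balance: absorbed = emitted ⇒ πR²·S(1−A) = 4πR²·σT_eq⁴, so T_eq⁴ = S(1−A)/(4σ).
T_eq = [1860 × 0.34 / (4 × 5.67×10⁻⁸)]^(1/4) = (2.78×10⁹)^(1/4) = 230 K.

T_eq ≈ 230 K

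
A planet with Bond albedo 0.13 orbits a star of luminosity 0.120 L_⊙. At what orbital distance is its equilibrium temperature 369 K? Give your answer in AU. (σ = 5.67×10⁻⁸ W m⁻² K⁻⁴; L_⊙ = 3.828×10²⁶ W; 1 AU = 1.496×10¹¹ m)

L = 0.120 × 3.828×10²⁶ = 4.59×10²⁵ W.
From T_eq⁴ = L(1−A)/(16πσd²): d = √[L(1−A)/(16πσT_eq⁴)].
d = √[4.59×10²⁵ × 0.87 / (16π × 5.67×10⁻⁸ × (369)⁴)] = 2.75×10¹⁰ m = 0.184 AU.

d ≈ 0.184 AU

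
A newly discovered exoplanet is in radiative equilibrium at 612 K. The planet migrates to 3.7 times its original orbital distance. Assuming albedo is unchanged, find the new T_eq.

T_eq ≈ 318 K

T_eq ∝ L^(1/4) · d^(−1/2).
T′ = 612 / 3.7^(1/2) = 318 K.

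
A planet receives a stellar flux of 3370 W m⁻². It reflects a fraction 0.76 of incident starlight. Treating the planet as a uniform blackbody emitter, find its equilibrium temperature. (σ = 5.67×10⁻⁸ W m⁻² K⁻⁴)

Energy balance: absorbed = emitted ⇒ πR²·S(1−A) = 4πR²·σT_eq⁴, so T_eq⁴ = S(1−A)/(4σ).
T_eq = [3370 × 0.24 / (4 × 5.67×10⁻⁸)]^(1/4) = (3.57×10⁹)^(1/4) = 244 K.

T_eq ≈ 244 K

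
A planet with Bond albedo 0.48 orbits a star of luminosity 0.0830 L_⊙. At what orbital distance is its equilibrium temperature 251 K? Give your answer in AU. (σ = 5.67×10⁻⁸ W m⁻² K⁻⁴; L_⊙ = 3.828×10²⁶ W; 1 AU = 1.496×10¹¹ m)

L = 0.0830 × 3.828×10²⁶ = 3.18×10²⁵ W.
From T_eq⁴ = L(1−A)/(16πσd²): d = √[L(1−A)/(16πσT_eq⁴)].
d = √[3.18×10²⁵ × 0.52 / (16π × 5.67×10⁻⁸ × (251)⁴)] = 3.82×10¹⁰ m = 0.255 AU.

d ≈ 0.255 AU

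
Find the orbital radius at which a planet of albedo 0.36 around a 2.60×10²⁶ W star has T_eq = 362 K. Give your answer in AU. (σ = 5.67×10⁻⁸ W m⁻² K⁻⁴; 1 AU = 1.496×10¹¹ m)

d ≈ 0.390 AU

From T_eq⁴ = L(1−A)/(16πσd²): d = √[L(1−A)/(16πσT_eq⁴)].
d = √[2.60×10²⁶ × 0.64 / (16π × 5.67×10⁻⁸ × (362)⁴)] = 5.83×10¹⁰ m = 0.390 AU.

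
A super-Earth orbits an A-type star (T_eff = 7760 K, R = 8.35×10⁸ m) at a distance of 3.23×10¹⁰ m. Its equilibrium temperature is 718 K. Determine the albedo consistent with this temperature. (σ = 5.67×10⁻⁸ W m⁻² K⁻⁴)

L = 4πR_⋆²σT_⋆⁴ = 4π(8.35×10⁸)² × 5.67×10⁻⁸ × (7760)⁴ = 1.80×10²⁷ W.
S = L/(4πd²) = 1.37×10⁵ W m⁻².
From T_eq⁴ = S(1−A)/(4σ): 1−A = 4σT_eq⁴/S.
1−A = 4 × 5.67×10⁻⁸ × (718)⁴ / 1.37×10⁵ = 0.439.

A ≈ 0.56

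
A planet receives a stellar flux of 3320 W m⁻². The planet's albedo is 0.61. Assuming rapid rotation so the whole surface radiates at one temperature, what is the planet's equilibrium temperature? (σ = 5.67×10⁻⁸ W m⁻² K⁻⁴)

T_eq ≈ 275 K

Energy balance: absorbed = emitted ⇒ πR²·S(1−A) = 4πR²·σT_eq⁴, so T_eq⁴ = S(1−A)/(4σ).
T_eq = [3320 × 0.39 / (4 × 5.67×10⁻⁸)]^(1/4) = (5.71×10⁹)^(1/4) = 275 K.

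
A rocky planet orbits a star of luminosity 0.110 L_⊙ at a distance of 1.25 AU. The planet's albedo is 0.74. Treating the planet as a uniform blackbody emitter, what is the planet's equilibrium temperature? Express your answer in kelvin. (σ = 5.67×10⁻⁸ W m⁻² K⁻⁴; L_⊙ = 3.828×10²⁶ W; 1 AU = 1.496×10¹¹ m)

T_eq ≈ 102 K

d = 1.25 AU = 1.87×10¹¹ m.
L = 0.110 × 3.828×10²⁶ = 4.21×10²⁵ W.
Flux: S = L/(4πd²) = 4.21×10²⁵/(4π×(1.87×10¹¹)²) = 95.8 W m⁻².
Energy balance: absorbed = emitted ⇒ πR²·S(1−A) = 4πR²·σT_eq⁴, so T_eq⁴ = S(1−A)/(4σ).
T_eq = [95.8 × 0.26 / (4 × 5.67×10⁻⁸)]^(1/4) = (1.10×10⁸)^(1/4) = 102 K.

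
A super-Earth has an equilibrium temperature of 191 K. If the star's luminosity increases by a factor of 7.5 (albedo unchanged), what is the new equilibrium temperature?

T_eq ∝ L^(1/4) · d^(−1/2).
T′ = 191 × 7.5^(1/4) = 316 K.

T_eq ≈ 316 K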